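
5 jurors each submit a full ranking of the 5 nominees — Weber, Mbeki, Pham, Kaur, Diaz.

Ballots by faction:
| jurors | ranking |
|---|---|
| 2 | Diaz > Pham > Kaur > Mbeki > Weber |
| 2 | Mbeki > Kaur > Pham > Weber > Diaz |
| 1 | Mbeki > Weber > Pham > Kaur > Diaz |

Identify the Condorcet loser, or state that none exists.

Pairwise majorities:
Weber vs Mbeki: 0 for Weber, 5 for Mbeki — Mbeki by 5–0.
Weber vs Pham: Weber is ranked higher on 1 ballot, Pham on 4. Pham wins 4–1.
Weber vs Kaur: Kaur wins 4–1.
Weber vs Diaz: Weber preferred on 2+1 = 3 ballots; Weber wins 3–2.
Mbeki vs Pham: 3 to 2, Mbeki.
Mbeki–Kaur: Mbeki 3–2.
Mbeki vs Diaz: Mbeki, 3–2.
Pham–Kaur: Pham 3–2.
Pham vs Diaz: Pham wins 3–2.
Kaur vs Diaz: 2+1 = 3 for Kaur, 2 for Diaz — Kaur by 3–2.
Diaz loses to every other nominee — it is the Condorcet loser.

Diaz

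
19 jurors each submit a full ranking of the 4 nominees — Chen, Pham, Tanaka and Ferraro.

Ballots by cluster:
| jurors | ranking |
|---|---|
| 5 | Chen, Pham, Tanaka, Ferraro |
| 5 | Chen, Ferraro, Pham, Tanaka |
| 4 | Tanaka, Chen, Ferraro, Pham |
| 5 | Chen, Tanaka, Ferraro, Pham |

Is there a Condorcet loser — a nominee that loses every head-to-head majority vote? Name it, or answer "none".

none

Head-to-head results (19 jurors):
Chen vs Pham: Chen wins 19–0.
Chen vs Tanaka: Chen wins 15–4.
Chen vs Ferraro: Chen wins 19–0.
Pham vs Tanaka: Pham, 10–9.
Pham vs Ferraro: Ferraro, 14–5.
Tanaka vs Ferraro: Tanaka, 14–5.
Each nominee has at least one pairwise win (Chen beats Pham; Pham beats Tanaka; Tanaka beats Ferraro; Ferraro beats Pham) — no Condorcet loser.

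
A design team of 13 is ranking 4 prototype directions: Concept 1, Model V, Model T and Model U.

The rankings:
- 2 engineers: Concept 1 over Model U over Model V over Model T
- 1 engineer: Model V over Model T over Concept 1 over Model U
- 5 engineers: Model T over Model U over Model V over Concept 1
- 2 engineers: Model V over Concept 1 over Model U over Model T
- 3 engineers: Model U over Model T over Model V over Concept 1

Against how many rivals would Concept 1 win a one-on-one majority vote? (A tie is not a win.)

Concept 1 against each rival (13 engineers):
Concept 1 vs Model V: 2 for Concept 1, 11 for Model V — Model V by 11–2.
Concept 1 vs Model T: Concept 1 is ranked higher on 2+2 = 4 ballots, Model T on 9. Model T wins 9–4.
Concept 1 vs Model U: 2+1+2 = 5 for Concept 1, 8 for Model U — Model U by 8–5.
Concept 1 beats no one; loses to Model V, Model T, Model U — 0 pairwise wins.

0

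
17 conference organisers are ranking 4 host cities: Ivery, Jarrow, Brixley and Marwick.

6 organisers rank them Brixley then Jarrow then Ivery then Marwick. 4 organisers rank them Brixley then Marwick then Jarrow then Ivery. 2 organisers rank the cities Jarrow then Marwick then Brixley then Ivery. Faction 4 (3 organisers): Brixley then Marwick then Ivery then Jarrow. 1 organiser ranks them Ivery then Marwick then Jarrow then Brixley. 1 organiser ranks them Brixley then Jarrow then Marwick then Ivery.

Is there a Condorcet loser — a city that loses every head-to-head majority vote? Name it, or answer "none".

Ivery

Head-to-head results (17 organisers):
Ivery vs Jarrow: 4 to 13, Jarrow.
Ivery vs Brixley: Brixley, 16–1.
Ivery vs Marwick: Marwick, 10–7.
Jarrow vs Brixley: Brixley, 14–3.
Jarrow vs Marwick: Jarrow preferred on 6+2+1 = 9 ballots; Jarrow wins 9–8.
Brixley vs Marwick: Brixley preferred on 6+4+3+1 = 14 ballots; Brixley wins 14–3.
Ivery loses to every other city — it is the Condorcet loser.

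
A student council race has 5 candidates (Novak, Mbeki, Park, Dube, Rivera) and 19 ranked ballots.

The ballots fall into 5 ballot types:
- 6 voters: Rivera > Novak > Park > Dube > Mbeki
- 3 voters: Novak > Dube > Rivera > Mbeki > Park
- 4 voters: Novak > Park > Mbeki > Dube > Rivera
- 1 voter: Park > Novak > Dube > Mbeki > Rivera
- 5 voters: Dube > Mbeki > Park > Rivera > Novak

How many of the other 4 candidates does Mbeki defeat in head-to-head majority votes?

Mbeki against each rival (19 voters):
Mbeki vs Novak: 5 for Mbeki, 14 for Novak — Novak by 14–5.
Mbeki vs Park: Park wins 11–8.
Mbeki vs Dube: Dube, 15–4.
Mbeki–Rivera: Mbeki 10–9.
Mbeki beats Rivera; loses to Novak, Park, Dube — 1 pairwise win.

1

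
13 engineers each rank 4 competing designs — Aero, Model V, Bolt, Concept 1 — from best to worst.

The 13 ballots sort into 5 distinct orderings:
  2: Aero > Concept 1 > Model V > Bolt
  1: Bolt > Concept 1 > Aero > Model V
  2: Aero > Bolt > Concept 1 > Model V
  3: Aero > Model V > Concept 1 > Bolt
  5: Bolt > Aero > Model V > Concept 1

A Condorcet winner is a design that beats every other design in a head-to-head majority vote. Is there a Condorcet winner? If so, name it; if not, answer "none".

Aero

Head-to-head results (13 engineers):
Aero vs Model V: Aero is ranked higher on 2+1+2+3+5 = 13 ballots, Model V on 0. Aero wins 13–0.
Aero vs Bolt: Aero is ranked higher on 2+2+3 = 7 ballots, Bolt on 6. Aero wins 7–6.
Aero vs Concept 1: Aero preferred on 2+2+3+5 = 12 ballots; Aero wins 12–1.
Model V vs Bolt: Model V is ranked higher on 2+3 = 5 ballots, Bolt on 8. Bolt wins 8–5.
Model V vs Concept 1: 8 to 5, Model V.
Bolt vs Concept 1: Bolt preferred on 1+2+5 = 8 ballots; Bolt wins 8–5.
Aero defeats every rival head-to-head and is the Condorcet winner.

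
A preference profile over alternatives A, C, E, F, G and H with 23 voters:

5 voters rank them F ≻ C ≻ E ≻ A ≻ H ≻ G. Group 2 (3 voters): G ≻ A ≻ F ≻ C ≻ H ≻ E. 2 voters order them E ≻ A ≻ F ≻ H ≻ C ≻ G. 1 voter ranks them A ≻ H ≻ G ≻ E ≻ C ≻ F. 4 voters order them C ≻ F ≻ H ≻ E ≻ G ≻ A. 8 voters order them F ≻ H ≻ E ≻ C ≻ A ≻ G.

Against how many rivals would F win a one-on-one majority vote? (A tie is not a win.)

F against each rival (23 voters):
F vs A: 5+4+8 = 17 for F, 6 for A — F by 17–6.
F vs C: F, 18–5.
F vs E: F, 20–3.
F vs G: F wins 19–4.
F vs H: 22 to 1, F.
F beats A, C, E, G, H — 5 pairwise wins.

5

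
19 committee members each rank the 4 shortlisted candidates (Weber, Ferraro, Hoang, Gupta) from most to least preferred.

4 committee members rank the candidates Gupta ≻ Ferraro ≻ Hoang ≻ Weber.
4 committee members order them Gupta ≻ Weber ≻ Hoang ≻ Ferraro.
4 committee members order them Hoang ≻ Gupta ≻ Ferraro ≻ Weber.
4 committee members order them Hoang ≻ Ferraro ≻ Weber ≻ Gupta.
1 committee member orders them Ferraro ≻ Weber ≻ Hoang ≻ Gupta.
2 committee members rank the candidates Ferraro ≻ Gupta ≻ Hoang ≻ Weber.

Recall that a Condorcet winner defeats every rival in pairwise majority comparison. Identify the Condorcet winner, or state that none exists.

Pairwise majorities:
Weber vs Ferraro: Weber is ranked higher on 4 ballots, Ferraro on 15. Ferraro wins 15–4.
Weber vs Hoang: Weber preferred on 4+1 = 5 ballots; Hoang wins 14–5.
Weber vs Gupta: 4+1 = 5 for Weber, 14 for Gupta — Gupta by 14–5.
Ferraro vs Hoang: 7 to 12, Hoang.
Ferraro vs Gupta: 4+1+2 = 7 for Ferraro, 12 for Gupta — Gupta by 12–7.
Hoang vs Gupta: 4+4+1 = 9 for Hoang, 10 for Gupta — Gupta by 10–9.
Gupta wins every pairwise contest, so Gupta is the Condorcet winner.

Gupta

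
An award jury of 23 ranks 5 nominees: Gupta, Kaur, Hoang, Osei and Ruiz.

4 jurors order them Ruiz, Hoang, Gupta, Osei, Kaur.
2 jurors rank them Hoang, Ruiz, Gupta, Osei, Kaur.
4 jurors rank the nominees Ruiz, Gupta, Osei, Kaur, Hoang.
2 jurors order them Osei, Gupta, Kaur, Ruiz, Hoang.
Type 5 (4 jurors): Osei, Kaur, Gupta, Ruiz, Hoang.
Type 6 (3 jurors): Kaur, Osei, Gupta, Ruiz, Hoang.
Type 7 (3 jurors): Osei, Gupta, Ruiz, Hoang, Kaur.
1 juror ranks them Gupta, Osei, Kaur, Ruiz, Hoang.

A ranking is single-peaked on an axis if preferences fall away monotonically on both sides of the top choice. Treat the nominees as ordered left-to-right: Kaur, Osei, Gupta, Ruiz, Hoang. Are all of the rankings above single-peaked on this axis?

Axis positions: Kaur=1, Osei=2, Gupta=3, Ruiz=4, Hoang=5.
Type 1 (peak Ruiz at position 4): ranking walks positions 4-5-3-2-1, expanding outward from the peak — single-peaked.
Type 2 (peak Hoang at position 5): ranking walks positions 5-4-3-2-1, expanding outward from the peak — single-peaked.
Type 3 (peak Ruiz at position 4): ranking walks positions 4-3-2-1-5, expanding outward from the peak — single-peaked.
Type 4 (peak Osei at position 2): ranking walks positions 2-3-1-4-5, expanding outward from the peak — single-peaked.
Type 5 (peak Osei at position 2): ranking walks positions 2-1-3-4-5, expanding outward from the peak — single-peaked.
Type 6 (peak Kaur at position 1): ranking walks positions 1-2-3-4-5, expanding outward from the peak — single-peaked.
Type 7 (peak Osei at position 2): ranking walks positions 2-3-4-5-1, expanding outward from the peak — single-peaked.
Type 8 (peak Gupta at position 3): ranking walks positions 3-2-1-4-5, expanding outward from the peak — single-peaked.
Every ranking is single-peaked on this axis.

yes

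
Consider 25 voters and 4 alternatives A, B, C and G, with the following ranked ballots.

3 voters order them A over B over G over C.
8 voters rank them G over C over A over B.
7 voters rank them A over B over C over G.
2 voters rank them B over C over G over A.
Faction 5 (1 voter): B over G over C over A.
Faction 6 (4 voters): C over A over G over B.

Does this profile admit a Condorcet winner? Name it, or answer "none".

Check each pair by majority over 25 ballots:
A vs B: 22 to 3, A.
A vs C: 10 to 15, C.
A vs G: 14 to 11, A.
B vs C: B preferred on 3+7+2+1 = 13 ballots; B wins 13–12.
B vs G: B preferred on 3+7+2+1 = 13 ballots; B wins 13–12.
C vs G: 7+2+4 = 13 for C, 12 for G — C by 13–12.
Each alternative drops at least one matchup (A loses to C; B loses to A; C loses to B; G loses to A); the cycle A > B > C > A rules out a Condorcet winner.

none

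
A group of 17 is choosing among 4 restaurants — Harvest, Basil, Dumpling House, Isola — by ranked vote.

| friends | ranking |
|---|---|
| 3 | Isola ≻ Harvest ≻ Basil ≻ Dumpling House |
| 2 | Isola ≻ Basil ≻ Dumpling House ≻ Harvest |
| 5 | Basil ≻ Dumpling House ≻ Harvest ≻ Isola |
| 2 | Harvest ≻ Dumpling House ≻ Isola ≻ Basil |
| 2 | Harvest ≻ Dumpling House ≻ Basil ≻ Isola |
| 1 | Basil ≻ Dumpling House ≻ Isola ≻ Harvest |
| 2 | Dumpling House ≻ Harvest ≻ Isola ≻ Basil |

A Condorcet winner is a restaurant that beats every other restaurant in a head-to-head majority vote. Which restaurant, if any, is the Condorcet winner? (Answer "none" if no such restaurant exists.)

none

Pairwise majorities:
Harvest vs Basil: Harvest is ranked higher on 3+2+2+2 = 9 ballots, Basil on 8. Harvest wins 9–8.
Harvest vs Dumpling House: Harvest preferred on 3+2+2 = 7 ballots; Dumpling House wins 10–7.
Harvest vs Isola: 11 to 6, Harvest.
Basil vs Dumpling House: Basil is ranked higher on 3+2+5+1 = 11 ballots, Dumpling House on 6. Basil wins 11–6.
Basil vs Isola: Basil is ranked higher on 5+2+1 = 8 ballots, Isola on 9. Isola wins 9–8.
Dumpling House vs Isola: Dumpling House preferred on 5+2+2+1+2 = 12 ballots; Dumpling House wins 12–5.
No restaurant is unbeaten: Harvest loses to Dumpling House; Basil loses to Harvest; Dumpling House loses to Basil; Isola loses to Harvest. In particular Harvest > Basil > Dumpling House > Harvest is a majority cycle — no Condorcet winner exists.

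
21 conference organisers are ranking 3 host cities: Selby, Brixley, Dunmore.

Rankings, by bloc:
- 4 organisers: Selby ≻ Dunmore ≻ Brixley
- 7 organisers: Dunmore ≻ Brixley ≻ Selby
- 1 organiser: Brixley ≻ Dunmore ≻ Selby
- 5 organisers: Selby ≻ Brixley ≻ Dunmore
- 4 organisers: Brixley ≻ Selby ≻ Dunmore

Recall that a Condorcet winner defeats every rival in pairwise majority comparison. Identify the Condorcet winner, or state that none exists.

Pairwise majorities:
Selby vs Brixley: Brixley wins 12–9.
Selby vs Dunmore: Selby, 13–8.
Brixley vs Dunmore: Dunmore wins 11–10.
Each city drops at least one matchup (Selby loses to Brixley; Brixley loses to Dunmore; Dunmore loses to Selby); the cycle Selby → Dunmore → Brixley → Selby rules out a Condorcet winner.

none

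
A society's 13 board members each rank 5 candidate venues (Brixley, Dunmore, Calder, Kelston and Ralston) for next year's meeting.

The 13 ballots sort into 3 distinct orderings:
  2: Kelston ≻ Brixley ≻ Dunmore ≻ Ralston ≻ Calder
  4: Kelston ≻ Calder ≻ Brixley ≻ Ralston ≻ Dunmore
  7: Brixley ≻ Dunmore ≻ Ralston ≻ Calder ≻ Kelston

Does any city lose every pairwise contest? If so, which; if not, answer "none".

Kelston

Head-to-head results (13 organisers):
Brixley vs Dunmore: 2+4+7 = 13 for Brixley, 0 for Dunmore — Brixley by 13–0.
Brixley vs Calder: Brixley wins 9–4.
Brixley vs Kelston: Brixley is ranked higher on 7 ballots, Kelston on 6. Brixley wins 7–6.
Brixley vs Ralston: Brixley preferred on 2+4+7 = 13 ballots; Brixley wins 13–0.
Dunmore–Calder: Dunmore 9–4.
Dunmore vs Kelston: 7 for Dunmore, 6 for Kelston — Dunmore by 7–6.
Dunmore vs Ralston: 2+7 = 9 for Dunmore, 4 for Ralston — Dunmore by 9–4.
Calder vs Kelston: Calder wins 7–6.
Calder vs Ralston: Calder preferred on 4 ballots; Ralston wins 9–4.
Kelston–Ralston: Ralston 7–6.
Only Kelston has no wins; Kelston is the Condorcet loser.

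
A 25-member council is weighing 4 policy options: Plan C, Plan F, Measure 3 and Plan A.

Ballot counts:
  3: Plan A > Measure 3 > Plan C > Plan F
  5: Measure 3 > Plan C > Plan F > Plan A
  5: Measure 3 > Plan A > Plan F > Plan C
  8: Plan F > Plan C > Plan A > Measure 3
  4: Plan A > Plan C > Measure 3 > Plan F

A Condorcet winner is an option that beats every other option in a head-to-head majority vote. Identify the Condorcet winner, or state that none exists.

none

Head-to-head results (25 council members):
Plan C vs Plan F: Plan F wins 13–12.
Plan C vs Measure 3: Measure 3, 13–12.
Plan C–Plan A: Plan C 13–12.
Plan F vs Measure 3: Measure 3 wins 17–8.
Plan F–Plan A: Plan F 13–12.
Measure 3–Plan A: Plan A 15–10.
Every option loses at least once (Plan C loses to Plan F; Plan F loses to Measure 3; Measure 3 loses to Plan A; Plan A loses to Plan C). The majority relation contains the cycle Plan C beats Plan A beats Measure 3 beats Plan C, so there is no Condorcet winner.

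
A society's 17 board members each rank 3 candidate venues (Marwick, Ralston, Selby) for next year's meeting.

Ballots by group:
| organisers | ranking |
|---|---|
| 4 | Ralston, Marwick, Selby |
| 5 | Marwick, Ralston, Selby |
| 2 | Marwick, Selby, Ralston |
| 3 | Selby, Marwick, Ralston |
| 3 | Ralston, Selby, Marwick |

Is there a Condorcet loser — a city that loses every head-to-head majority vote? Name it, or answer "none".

Selby

Head-to-head results (17 organisers):
Marwick vs Ralston: Marwick, 10–7.
Marwick vs Selby: Marwick, 11–6.
Ralston–Selby: Ralston 12–5.
Only Selby has no wins; Selby is the Condorcet loser.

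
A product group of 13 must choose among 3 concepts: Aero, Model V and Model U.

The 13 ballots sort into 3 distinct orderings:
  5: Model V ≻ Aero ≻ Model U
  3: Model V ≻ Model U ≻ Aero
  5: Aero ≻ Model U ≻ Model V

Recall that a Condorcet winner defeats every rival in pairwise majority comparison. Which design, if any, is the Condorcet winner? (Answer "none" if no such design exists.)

Check each pair by majority over 13 ballots:
Aero vs Model V: Model V, 8–5.
Aero vs Model U: Aero, 10–3.
Model V–Model U: Model V 8–5.
Model V beats each of Aero, Model U — Model V is the Condorcet winner.

Model V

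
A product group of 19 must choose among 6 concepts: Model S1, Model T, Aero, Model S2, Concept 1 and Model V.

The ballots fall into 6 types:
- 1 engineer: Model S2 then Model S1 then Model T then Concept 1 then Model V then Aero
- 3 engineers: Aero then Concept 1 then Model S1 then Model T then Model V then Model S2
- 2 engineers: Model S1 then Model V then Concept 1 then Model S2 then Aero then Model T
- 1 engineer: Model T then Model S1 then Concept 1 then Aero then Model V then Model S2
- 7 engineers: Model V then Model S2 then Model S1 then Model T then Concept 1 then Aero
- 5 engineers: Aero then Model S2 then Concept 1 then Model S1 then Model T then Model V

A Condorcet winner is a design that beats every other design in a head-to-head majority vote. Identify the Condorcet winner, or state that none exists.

none

Head-to-head results (19 engineers):
Model S1 vs Model T: Model S1 wins 18–1.
Model S1–Aero: Model S1 11–8.
Model S1 vs Model S2: Model S2, 13–6.
Model S1–Concept 1: Model S1 11–8.
Model S1 vs Model V: Model S1, 12–7.
Model T vs Aero: Aero wins 10–9.
Model T–Model S2: Model S2 15–4.
Model T–Concept 1: Concept 1 10–9.
Model T–Model V: Model T 10–9.
Aero–Model S2: Model S2 10–9.
Aero vs Concept 1: Concept 1, 11–8.
Aero–Model V: Model V 10–9.
Model S2 vs Concept 1: Model S2 wins 13–6.
Model S2 vs Model V: Model V wins 13–6.
Concept 1 vs Model V: Concept 1 wins 10–9.
No design is unbeaten: Model S1 loses to Model S2; Model T loses to Model S1; Aero loses to Model S1; Model S2 loses to Model V; Concept 1 loses to Model S1; Model V loses to Model S1. In particular Model S1 beats Model V beats Model S2 beats Model S1 is a majority cycle — no Condorcet winner exists.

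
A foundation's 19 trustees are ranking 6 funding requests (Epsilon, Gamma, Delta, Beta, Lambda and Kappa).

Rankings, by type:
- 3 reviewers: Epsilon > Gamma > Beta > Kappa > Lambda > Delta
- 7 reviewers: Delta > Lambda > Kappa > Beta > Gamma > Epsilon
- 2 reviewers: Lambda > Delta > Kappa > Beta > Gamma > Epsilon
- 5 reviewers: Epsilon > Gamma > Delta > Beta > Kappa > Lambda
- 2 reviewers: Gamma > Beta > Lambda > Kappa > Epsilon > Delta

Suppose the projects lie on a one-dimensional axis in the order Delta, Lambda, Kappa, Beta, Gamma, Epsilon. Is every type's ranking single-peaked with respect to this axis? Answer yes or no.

no

Axis positions: Delta=1, Lambda=2, Kappa=3, Beta=4, Gamma=5, Epsilon=6.
Type 1 (peak Epsilon at position 6): ranking walks positions 6-5-4-3-2-1, expanding outward from the peak — single-peaked.
Type 2 (peak Delta at position 1): ranking walks positions 1-2-3-4-5-6, expanding outward from the peak — single-peaked.
Type 3 (peak Lambda at position 2): ranking walks positions 2-1-3-4-5-6, expanding outward from the peak — single-peaked.
Type 4: ranking walks positions 6-5-1-4-3-2; Delta is ranked above Beta even though Beta lies between Delta and the peak Epsilon on the axis — preferences dip and rise again. Not single-peaked.
Type 5: ranking walks positions 5-4-2-3-6-1; Lambda is ranked above Kappa even though Kappa lies between Lambda and the peak Gamma on the axis — preferences dip and rise again. Not single-peaked.
Type 4 violates single-peakedness, so the profile is not single-peaked on this axis.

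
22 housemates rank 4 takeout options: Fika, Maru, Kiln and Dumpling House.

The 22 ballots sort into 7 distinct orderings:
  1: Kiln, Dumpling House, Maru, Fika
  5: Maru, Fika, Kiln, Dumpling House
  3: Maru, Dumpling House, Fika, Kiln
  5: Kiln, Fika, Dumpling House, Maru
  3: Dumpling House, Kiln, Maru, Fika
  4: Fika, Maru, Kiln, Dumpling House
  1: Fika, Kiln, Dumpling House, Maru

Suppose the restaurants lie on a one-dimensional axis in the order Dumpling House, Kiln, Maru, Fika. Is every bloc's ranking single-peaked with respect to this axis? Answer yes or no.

Axis positions: Dumpling House=1, Kiln=2, Maru=3, Fika=4.
Bloc 1 (peak Kiln at position 2): ranking walks positions 2-1-3-4, expanding outward from the peak — single-peaked.
Bloc 2 (peak Maru at position 3): ranking walks positions 3-4-2-1, expanding outward from the peak — single-peaked.
Bloc 3: ranking walks positions 3-1-4-2; Dumpling House is ranked above Kiln even though Kiln lies between Dumpling House and the peak Maru on the axis — preferences dip and rise again. Not single-peaked.
Bloc 4: ranking walks positions 2-4-1-3; Fika is ranked above Maru even though Maru lies between Fika and the peak Kiln on the axis — preferences dip and rise again. Not single-peaked.
Bloc 5 (peak Dumpling House at position 1): ranking walks positions 1-2-3-4, expanding outward from the peak — single-peaked.
Bloc 6 (peak Fika at position 4): ranking walks positions 4-3-2-1, expanding outward from the peak — single-peaked.
Bloc 7: ranking walks positions 4-2-1-3; Kiln is ranked above Maru even though Maru lies between Kiln and the peak Fika on the axis — preferences dip and rise again. Not single-peaked.
Bloc 3 violates single-peakedness, so the profile is not single-peaked on this axis.

no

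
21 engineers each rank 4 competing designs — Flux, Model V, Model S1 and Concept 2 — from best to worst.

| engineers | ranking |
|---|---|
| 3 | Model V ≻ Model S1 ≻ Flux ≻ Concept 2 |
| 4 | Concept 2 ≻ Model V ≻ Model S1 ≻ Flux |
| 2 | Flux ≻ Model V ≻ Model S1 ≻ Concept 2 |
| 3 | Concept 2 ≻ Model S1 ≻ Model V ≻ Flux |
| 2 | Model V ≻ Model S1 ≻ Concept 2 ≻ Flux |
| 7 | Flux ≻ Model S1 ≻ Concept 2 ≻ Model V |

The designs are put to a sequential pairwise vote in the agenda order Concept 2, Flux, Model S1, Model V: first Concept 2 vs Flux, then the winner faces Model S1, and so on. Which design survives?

Round 1: Concept 2 vs Flux — 9–12, Flux advances.
Round 2: Flux vs Model S1 — 9–12, Model S1 advances.
Round 3: Model S1 vs Model V — 10–11, Model V advances.
The agenda winner is Model V.

Model V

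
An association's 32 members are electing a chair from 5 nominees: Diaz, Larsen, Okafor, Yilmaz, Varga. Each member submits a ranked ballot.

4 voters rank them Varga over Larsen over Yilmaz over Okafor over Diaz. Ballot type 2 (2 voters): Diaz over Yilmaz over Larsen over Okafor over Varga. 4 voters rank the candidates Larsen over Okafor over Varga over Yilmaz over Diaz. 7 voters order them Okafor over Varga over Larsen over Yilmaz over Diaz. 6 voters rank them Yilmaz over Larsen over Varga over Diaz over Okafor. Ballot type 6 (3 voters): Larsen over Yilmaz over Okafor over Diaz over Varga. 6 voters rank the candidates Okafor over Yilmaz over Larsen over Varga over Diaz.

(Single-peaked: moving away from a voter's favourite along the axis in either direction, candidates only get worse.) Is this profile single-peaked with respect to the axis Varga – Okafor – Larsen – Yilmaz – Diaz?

no

Axis positions: Varga=1, Okafor=2, Larsen=3, Yilmaz=4, Diaz=5.
Ballot type 1: ranking walks positions 1-3-4-2-5; Larsen is ranked above Okafor even though Okafor lies between Larsen and the peak Varga on the axis — preferences dip and rise again. Not single-peaked.
Ballot type 2 (peak Diaz at position 5): ranking walks positions 5-4-3-2-1, expanding outward from the peak — single-peaked.
Ballot type 3 (peak Larsen at position 3): ranking walks positions 3-2-1-4-5, expanding outward from the peak — single-peaked.
Ballot type 4 (peak Okafor at position 2): ranking walks positions 2-1-3-4-5, expanding outward from the peak — single-peaked.
Ballot type 5: ranking walks positions 4-3-1-5-2; Varga is ranked above Okafor even though Okafor lies between Varga and the peak Yilmaz on the axis — preferences dip and rise again. Not single-peaked.
Ballot type 6 (peak Larsen at position 3): ranking walks positions 3-4-2-5-1, expanding outward from the peak — single-peaked.
Ballot type 7: ranking walks positions 2-4-3-1-5; Yilmaz is ranked above Larsen even though Larsen lies between Yilmaz and the peak Okafor on the axis — preferences dip and rise again. Not single-peaked.
Ballot type 1 violates single-peakedness, so the profile is not single-peaked on this axis.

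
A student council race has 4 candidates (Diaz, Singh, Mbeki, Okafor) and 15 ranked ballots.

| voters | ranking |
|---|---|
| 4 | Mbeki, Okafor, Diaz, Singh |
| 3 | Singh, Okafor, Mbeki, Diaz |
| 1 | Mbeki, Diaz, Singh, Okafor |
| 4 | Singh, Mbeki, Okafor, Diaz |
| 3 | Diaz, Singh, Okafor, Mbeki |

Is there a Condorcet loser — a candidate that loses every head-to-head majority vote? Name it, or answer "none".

Pairwise majorities:
Diaz vs Singh: Diaz preferred on 4+1+3 = 8 ballots; Diaz wins 8–7.
Diaz vs Mbeki: Mbeki wins 12–3.
Diaz vs Okafor: Diaz is ranked higher on 1+3 = 4 ballots, Okafor on 11. Okafor wins 11–4.
Singh vs Mbeki: Singh wins 10–5.
Singh vs Okafor: Singh, 11–4.
Mbeki vs Okafor: Mbeki, 9–6.
Every candidate wins at least one matchup (Diaz beats Singh; Singh beats Mbeki; Mbeki beats Diaz; Okafor beats Diaz), so there is no Condorcet loser.

none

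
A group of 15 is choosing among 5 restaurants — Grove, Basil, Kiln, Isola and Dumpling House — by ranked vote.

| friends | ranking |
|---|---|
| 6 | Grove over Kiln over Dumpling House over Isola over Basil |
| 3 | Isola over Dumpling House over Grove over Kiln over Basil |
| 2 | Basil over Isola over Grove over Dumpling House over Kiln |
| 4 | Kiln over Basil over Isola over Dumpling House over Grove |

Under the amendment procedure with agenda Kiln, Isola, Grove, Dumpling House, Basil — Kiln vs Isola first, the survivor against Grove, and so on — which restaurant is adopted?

Round 1: Kiln vs Isola — 10–5, Kiln advances.
Round 2: Kiln vs Grove — 4–11, Grove advances.
Round 3: Grove vs Dumpling House — 8–7, Grove advances.
Round 4: Grove vs Basil — 9–6, Grove advances.
The agenda winner is Grove.

Grove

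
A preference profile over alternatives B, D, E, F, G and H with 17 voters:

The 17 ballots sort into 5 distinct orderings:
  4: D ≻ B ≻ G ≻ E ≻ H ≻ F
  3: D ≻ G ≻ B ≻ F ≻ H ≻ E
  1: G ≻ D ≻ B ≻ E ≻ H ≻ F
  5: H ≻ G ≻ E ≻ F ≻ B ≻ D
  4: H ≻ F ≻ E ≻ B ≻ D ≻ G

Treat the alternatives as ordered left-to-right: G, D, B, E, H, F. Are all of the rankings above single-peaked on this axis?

Axis positions: G=1, D=2, B=3, E=4, H=5, F=6.
Faction 1 (peak D at position 2): ranking walks positions 2-3-1-4-5-6, expanding outward from the peak — single-peaked.
Faction 2: ranking walks positions 2-1-3-6-5-4; F is ranked above E even though E lies between F and the peak D on the axis — preferences dip and rise again. Not single-peaked.
Faction 3 (peak G at position 1): ranking walks positions 1-2-3-4-5-6, expanding outward from the peak — single-peaked.
Faction 4: ranking walks positions 5-1-4-6-3-2; G is ranked above E even though E lies between G and the peak H on the axis — preferences dip and rise again. Not single-peaked.
Faction 5 (peak H at position 5): ranking walks positions 5-6-4-3-2-1, expanding outward from the peak — single-peaked.
Faction 2 violates single-peakedness, so the profile is not single-peaked on this axis.

no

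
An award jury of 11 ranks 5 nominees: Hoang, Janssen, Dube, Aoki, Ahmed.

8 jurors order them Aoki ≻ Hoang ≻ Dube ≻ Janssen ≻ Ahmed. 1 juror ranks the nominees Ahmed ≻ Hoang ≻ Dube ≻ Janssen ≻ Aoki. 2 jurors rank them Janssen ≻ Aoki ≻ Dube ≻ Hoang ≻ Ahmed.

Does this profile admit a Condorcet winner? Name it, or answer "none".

Aoki

Check each pair by majority over 11 ballots:
Hoang vs Janssen: Hoang preferred on 8+1 = 9 ballots; Hoang wins 9–2.
Hoang vs Dube: Hoang is ranked higher on 8+1 = 9 ballots, Dube on 2. Hoang wins 9–2.
Hoang vs Aoki: Hoang is ranked higher on 1 ballot, Aoki on 10. Aoki wins 10–1.
Hoang vs Ahmed: 8+2 = 10 for Hoang, 1 for Ahmed — Hoang by 10–1.
Janssen vs Dube: Janssen is ranked higher on 2 ballots, Dube on 9. Dube wins 9–2.
Janssen vs Aoki: Janssen preferred on 1+2 = 3 ballots; Aoki wins 8–3.
Janssen vs Ahmed: 10 to 1, Janssen.
Dube vs Aoki: Dube is ranked higher on 1 ballot, Aoki on 10. Aoki wins 10–1.
Dube vs Ahmed: 10 to 1, Dube.
Aoki vs Ahmed: 8+2 = 10 for Aoki, 1 for Ahmed — Aoki by 10–1.
Aoki defeats every rival head-to-head and is the Condorcet winner.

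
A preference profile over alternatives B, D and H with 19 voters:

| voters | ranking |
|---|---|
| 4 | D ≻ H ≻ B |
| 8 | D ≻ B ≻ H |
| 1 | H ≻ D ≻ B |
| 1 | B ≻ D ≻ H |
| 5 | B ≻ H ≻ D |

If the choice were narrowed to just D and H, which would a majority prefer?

Ballots ranking D above H: 4 + 8 + 1 = 13.
Ballots ranking H above D: 19 − 13 = 6.
D wins the head-to-head 13–6.

D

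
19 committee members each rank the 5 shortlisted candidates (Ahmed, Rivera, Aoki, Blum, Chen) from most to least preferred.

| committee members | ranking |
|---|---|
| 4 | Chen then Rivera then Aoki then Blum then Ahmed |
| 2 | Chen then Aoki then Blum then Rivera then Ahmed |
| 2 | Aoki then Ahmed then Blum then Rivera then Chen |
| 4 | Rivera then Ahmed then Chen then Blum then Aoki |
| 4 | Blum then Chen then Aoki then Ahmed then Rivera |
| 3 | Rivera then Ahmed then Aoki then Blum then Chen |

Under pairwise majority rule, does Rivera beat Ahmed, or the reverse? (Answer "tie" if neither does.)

Ballots ranking Rivera above Ahmed: 4 + 2 + 4 + 3 = 13.
Ballots ranking Ahmed above Rivera: 19 − 13 = 6.
Rivera wins the head-to-head 13–6.

Rivera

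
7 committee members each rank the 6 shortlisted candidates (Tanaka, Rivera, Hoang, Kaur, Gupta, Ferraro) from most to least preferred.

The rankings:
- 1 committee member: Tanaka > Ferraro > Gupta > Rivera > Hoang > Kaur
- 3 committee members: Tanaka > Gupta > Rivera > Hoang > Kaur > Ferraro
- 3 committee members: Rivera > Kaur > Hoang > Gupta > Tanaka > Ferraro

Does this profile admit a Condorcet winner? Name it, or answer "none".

Pairwise majorities:
Tanaka vs Rivera: 4 to 3, Tanaka.
Tanaka vs Hoang: Tanaka preferred on 1+3 = 4 ballots; Tanaka wins 4–3.
Tanaka vs Kaur: 1+3 = 4 for Tanaka, 3 for Kaur — Tanaka by 4–3.
Tanaka vs Gupta: Tanaka preferred on 1+3 = 4 ballots; Tanaka wins 4–3.
Tanaka vs Ferraro: Tanaka is ranked higher on 1+3+3 = 7 ballots, Ferraro on 0. Tanaka wins 7–0.
Rivera vs Hoang: 7 to 0, Rivera.
Rivera vs Kaur: Rivera preferred on 1+3+3 = 7 ballots; Rivera wins 7–0.
Rivera vs Gupta: Rivera preferred on 3 ballots; Gupta wins 4–3.
Rivera vs Ferraro: Rivera is ranked higher on 3+3 = 6 ballots, Ferraro on 1. Rivera wins 6–1.
Hoang vs Kaur: 1+3 = 4 for Hoang, 3 for Kaur — Hoang by 4–3.
Hoang vs Gupta: Hoang preferred on 3 ballots; Gupta wins 4–3.
Hoang vs Ferraro: Hoang is ranked higher on 3+3 = 6 ballots, Ferraro on 1. Hoang wins 6–1.
Kaur vs Gupta: Kaur preferred on 3 ballots; Gupta wins 4–3.
Kaur vs Ferraro: Kaur is ranked higher on 3+3 = 6 ballots, Ferraro on 1. Kaur wins 6–1.
Gupta vs Ferraro: 6 to 1, Gupta.
Tanaka wins every pairwise contest, so Tanaka is the Condorcet winner.

Tanaka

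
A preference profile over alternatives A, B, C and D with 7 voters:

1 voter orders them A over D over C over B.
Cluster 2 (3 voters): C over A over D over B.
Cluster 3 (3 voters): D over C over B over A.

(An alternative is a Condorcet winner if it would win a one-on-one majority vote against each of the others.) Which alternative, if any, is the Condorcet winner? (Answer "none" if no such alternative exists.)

Head-to-head results (7 voters):
A vs B: 4 to 3, A.
A vs C: C, 6–1.
A–D: A 4–3.
B vs C: 0 for B, 7 for C — C by 7–0.
B vs D: 0 for B, 7 for D — D by 7–0.
C vs D: D wins 4–3.
No alternative is unbeaten: A loses to C; B loses to A; C loses to D; D loses to A. In particular A beats D beats C beats A is a majority cycle — no Condorcet winner exists.

none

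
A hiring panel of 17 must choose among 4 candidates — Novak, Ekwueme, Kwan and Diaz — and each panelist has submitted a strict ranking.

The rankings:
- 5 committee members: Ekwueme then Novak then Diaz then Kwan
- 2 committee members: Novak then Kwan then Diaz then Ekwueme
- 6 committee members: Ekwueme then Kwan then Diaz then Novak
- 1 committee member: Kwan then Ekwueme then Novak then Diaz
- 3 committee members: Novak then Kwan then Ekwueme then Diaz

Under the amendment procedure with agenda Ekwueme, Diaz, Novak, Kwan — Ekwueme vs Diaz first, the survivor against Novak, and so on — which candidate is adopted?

Ekwueme

Round 1: Ekwueme vs Diaz — 15–2, Ekwueme advances.
Round 2: Ekwueme vs Novak — 12–5, Ekwueme advances.
Round 3: Ekwueme vs Kwan — 11–6, Ekwueme advances.
The agenda winner is Ekwueme.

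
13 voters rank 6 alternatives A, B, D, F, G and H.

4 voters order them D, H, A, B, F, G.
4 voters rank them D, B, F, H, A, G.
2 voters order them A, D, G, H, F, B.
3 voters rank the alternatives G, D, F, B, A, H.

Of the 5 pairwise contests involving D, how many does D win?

D against each rival (13 voters):
D vs A: 4+4+3 = 11 for D, 2 for A — D by 11–2.
D vs B: D, 13–0.
D vs F: D, 13–0.
D vs G: 4+4+2 = 10 for D, 3 for G — D by 10–3.
D vs H: D, 13–0.
D beats A, B, F, G, H — 5 pairwise wins.

5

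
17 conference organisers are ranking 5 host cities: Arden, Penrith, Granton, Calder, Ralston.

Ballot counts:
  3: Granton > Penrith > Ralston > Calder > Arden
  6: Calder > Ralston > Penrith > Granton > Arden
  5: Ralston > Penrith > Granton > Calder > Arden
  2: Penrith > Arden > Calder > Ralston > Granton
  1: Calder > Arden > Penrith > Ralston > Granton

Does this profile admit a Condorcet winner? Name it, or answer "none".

none

Check each pair by majority over 17 ballots:
Arden vs Penrith: 1 to 16, Penrith.
Arden vs Granton: Arden is ranked higher on 2+1 = 3 ballots, Granton on 14. Granton wins 14–3.
Arden vs Calder: 2 to 15, Calder.
Arden vs Ralston: Arden is ranked higher on 2+1 = 3 ballots, Ralston on 14. Ralston wins 14–3.
Penrith vs Granton: 6+5+2+1 = 14 for Penrith, 3 for Granton — Penrith by 14–3.
Penrith vs Calder: Penrith preferred on 3+5+2 = 10 ballots; Penrith wins 10–7.
Penrith vs Ralston: 6 to 11, Ralston.
Granton vs Calder: Granton is ranked higher on 3+5 = 8 ballots, Calder on 9. Calder wins 9–8.
Granton vs Ralston: Granton is ranked higher on 3 ballots, Ralston on 14. Ralston wins 14–3.
Calder vs Ralston: Calder is ranked higher on 6+2+1 = 9 ballots, Ralston on 8. Calder wins 9–8.
No city is unbeaten: Arden loses to Penrith; Penrith loses to Ralston; Granton loses to Penrith; Calder loses to Penrith; Ralston loses to Calder. In particular Penrith > Calder > Ralston > Penrith is a majority cycle — no Condorcet winner exists.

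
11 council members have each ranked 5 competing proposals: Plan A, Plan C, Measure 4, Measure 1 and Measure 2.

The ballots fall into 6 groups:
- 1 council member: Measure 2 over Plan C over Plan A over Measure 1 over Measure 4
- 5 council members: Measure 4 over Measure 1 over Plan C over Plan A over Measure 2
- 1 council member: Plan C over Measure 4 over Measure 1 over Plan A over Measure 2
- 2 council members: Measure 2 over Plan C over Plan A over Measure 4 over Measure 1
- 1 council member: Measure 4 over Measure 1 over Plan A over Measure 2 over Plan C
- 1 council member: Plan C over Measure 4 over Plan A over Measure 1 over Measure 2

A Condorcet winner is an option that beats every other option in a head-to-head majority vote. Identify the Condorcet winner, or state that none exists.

Head-to-head results (11 council members):
Plan A vs Plan C: Plan A preferred on 1 ballot; Plan C wins 10–1.
Plan A vs Measure 4: Plan A is ranked higher on 1+2 = 3 ballots, Measure 4 on 8. Measure 4 wins 8–3.
Plan A–Measure 1: Measure 1 7–4.
Plan A vs Measure 2: Plan A wins 8–3.
Plan C vs Measure 4: 1+1+2+1 = 5 for Plan C, 6 for Measure 4 — Measure 4 by 6–5.
Plan C vs Measure 1: 5 to 6, Measure 1.
Plan C–Measure 2: Plan C 7–4.
Measure 4 vs Measure 1: 10 to 1, Measure 4.
Measure 4 vs Measure 2: Measure 4 wins 8–3.
Measure 1–Measure 2: Measure 1 8–3.
Measure 4 beats each of Plan A, Plan C, Measure 1, Measure 2 — Measure 4 is the Condorcet winner.

Measure 4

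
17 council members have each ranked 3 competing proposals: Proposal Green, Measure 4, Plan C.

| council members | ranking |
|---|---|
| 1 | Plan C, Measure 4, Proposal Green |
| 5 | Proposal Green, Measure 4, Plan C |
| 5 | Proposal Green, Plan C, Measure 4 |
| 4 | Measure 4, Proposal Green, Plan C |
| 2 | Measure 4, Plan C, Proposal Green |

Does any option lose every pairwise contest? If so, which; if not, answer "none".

Plan C

Pairwise majorities:
Proposal Green vs Measure 4: Proposal Green preferred on 5+5 = 10 ballots; Proposal Green wins 10–7.
Proposal Green vs Plan C: 5+5+4 = 14 for Proposal Green, 3 for Plan C — Proposal Green by 14–3.
Measure 4 vs Plan C: Measure 4 is ranked higher on 5+4+2 = 11 ballots, Plan C on 6. Measure 4 wins 11–6.
Plan C is beaten in every head-to-head and is the Condorcet loser.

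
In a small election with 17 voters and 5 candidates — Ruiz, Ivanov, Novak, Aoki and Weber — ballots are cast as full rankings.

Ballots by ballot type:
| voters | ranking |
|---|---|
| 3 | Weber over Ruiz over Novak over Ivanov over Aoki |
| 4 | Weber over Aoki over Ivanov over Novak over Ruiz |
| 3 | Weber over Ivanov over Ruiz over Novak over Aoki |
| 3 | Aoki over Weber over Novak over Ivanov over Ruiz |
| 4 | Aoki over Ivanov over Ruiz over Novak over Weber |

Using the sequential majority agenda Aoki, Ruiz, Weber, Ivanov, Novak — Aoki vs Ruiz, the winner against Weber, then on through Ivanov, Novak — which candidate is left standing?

Weber

Round 1: Aoki vs Ruiz — 11–6, Aoki advances.
Round 2: Aoki vs Weber — 7–10, Weber advances.
Round 3: Weber vs Ivanov — 13–4, Weber advances.
Round 4: Weber vs Novak — 13–4, Weber advances.
The agenda winner is Weber.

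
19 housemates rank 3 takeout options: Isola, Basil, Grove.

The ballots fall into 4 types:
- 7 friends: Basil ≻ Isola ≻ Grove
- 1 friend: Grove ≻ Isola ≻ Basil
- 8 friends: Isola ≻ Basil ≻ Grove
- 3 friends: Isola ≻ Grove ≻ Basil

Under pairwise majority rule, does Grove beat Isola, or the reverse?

Ballots ranking Grove above Isola: 1.
Ballots ranking Isola above Grove: 19 − 1 = 18.
Isola wins the head-to-head 18–1.

Isola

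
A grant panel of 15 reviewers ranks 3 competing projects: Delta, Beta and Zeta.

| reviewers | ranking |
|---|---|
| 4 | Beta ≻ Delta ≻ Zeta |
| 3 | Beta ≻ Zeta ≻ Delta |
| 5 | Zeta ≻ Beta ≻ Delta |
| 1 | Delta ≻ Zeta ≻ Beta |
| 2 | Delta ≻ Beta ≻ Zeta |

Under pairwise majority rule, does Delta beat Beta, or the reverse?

Beta

Ballots ranking Delta above Beta: 1 + 2 = 3.
Ballots ranking Beta above Delta: 15 − 3 = 12.
Beta wins the head-to-head 12–3.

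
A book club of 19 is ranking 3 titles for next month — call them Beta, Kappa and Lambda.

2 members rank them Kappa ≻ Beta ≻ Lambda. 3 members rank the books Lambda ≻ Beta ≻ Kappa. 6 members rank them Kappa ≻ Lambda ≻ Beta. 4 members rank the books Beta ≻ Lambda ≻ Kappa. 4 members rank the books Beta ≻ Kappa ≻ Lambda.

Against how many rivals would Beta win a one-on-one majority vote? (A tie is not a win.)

2

Beta against each rival (19 members):
Beta vs Kappa: Beta, 11–8.
Beta vs Lambda: Beta wins 10–9.
Beta beats Kappa, Lambda — 2 pairwise wins.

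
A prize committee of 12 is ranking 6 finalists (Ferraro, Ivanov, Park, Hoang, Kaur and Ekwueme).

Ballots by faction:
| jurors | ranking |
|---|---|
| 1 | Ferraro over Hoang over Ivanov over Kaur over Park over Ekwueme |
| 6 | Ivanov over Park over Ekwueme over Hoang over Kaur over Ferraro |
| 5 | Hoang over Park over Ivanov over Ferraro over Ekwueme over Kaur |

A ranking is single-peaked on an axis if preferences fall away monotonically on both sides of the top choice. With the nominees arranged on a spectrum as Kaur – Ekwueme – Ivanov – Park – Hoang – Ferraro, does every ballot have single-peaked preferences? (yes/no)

Axis positions: Kaur=1, Ekwueme=2, Ivanov=3, Park=4, Hoang=5, Ferraro=6.
Faction 1: ranking walks positions 6-5-3-1-4-2; Ivanov is ranked above Park even though Park lies between Ivanov and the peak Ferraro on the axis — preferences dip and rise again. Not single-peaked.
Faction 2 (peak Ivanov at position 3): ranking walks positions 3-4-2-5-1-6, expanding outward from the peak — single-peaked.
Faction 3 (peak Hoang at position 5): ranking walks positions 5-4-3-6-2-1, expanding outward from the peak — single-peaked.
Faction 1 violates single-peakedness, so the profile is not single-peaked on this axis.

no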